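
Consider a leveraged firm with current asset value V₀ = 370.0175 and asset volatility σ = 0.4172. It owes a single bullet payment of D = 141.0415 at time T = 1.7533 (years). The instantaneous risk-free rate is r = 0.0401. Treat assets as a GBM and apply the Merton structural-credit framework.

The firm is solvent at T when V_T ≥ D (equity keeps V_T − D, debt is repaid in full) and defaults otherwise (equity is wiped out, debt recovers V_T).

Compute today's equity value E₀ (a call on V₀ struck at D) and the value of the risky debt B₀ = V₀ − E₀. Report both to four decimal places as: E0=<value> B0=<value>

d₁ = [ln(V₀/D) + (r + σ²/2)T] / (σ√T)
   = [ln(370.0175/141.0415) + (0.0401 + 0.5·0.4172²)·1.7533] / (0.4172·√1.7533)
   = [0.964496 + 0.222893] / 0.552424 = 2.149418
d₂ = d₁ − σ√T = 2.149418 − 0.552424 = 1.596994
N(d₁) = 0.984199,  N(d₂) = 0.944866,  e^(−rT) = 0.932107
E₀ = V₀·N(d₁) − D·e^(−rT)·N(d₂)
   = 370.0175·0.984199 − 141.0415·0.932107·0.944866 = 239.953344
B₀ = V₀ − E₀ = 370.0175 − 239.953344 = 130.064156

E0=239.9533 B0=130.0642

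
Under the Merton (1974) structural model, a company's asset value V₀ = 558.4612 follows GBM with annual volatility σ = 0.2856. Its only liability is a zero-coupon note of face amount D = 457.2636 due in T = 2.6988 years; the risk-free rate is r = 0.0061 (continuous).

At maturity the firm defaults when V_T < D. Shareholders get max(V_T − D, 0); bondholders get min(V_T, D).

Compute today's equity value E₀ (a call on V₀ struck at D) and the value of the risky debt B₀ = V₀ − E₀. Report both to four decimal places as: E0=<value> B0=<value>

E0=157.3824 B0=401.0788

d₁ = [ln(V₀/D) + (r + σ²/2)T] / (σ√T)
   = [ln(558.4612/457.2636) + (0.0061 + 0.5·0.2856²)·2.6988] / (0.2856·√2.6988)
   = [0.199925 + 0.126530] / 0.469184 = 0.695792
d₂ = d₁ − σ√T = 0.695792 − 0.469184 = 0.226608
N(d₁) = 0.756720,  N(d₂) = 0.589636,  e^(−rT) = 0.983672
E₀ = V₀·N(d₁) − D·e^(−rT)·N(d₂)
   = 558.4612·0.756720 − 457.2636·0.983672·0.589636 = 157.382443
B₀ = V₀ − E₀ = 558.4612 − 157.382443 = 401.078757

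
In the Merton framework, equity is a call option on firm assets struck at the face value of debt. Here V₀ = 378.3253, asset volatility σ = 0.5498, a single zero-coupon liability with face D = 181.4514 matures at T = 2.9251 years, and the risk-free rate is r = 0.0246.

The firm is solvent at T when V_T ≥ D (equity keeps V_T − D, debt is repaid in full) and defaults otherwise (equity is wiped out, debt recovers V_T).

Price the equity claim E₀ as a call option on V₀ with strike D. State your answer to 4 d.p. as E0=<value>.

d₁ = [ln(V₀/D) + (r + σ²/2)T] / (σ√T)
   = [ln(378.3253/181.4514) + (0.0246 + 0.5·0.5498²)·2.9251] / (0.5498·√2.9251)
   = [0.734767 + 0.514057] / 0.940319 = 1.328085
d₂ = d₁ − σ√T = 1.328085 − 0.940319 = 0.387767
N(d₁) = 0.907925,  N(d₂) = 0.650906,  e^(−rT) = 0.930570
E₀ = V₀·N(d₁) − D·e^(−rT)·N(d₂)
   = 378.3253·0.907925 − 181.4514·0.930570·0.650906 = 233.583442

E0=233.5834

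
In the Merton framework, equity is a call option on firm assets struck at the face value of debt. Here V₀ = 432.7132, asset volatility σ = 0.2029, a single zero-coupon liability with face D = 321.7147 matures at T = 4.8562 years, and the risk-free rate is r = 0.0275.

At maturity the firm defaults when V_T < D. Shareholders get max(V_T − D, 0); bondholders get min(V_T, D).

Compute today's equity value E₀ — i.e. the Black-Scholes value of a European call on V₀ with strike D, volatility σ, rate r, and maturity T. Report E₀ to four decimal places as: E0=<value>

d₁ = [ln(V₀/D) + (r + σ²/2)T] / (σ√T)
   = [ln(432.7132/321.7147) + (0.0275 + 0.5·0.2029²)·4.8562] / (0.2029·√4.8562)
   = [0.296410 + 0.233507] / 0.447126 = 1.185160
d₂ = d₁ − σ√T = 1.185160 − 0.447126 = 0.738034
N(d₁) = 0.882023,  N(d₂) = 0.769753,  e^(−rT) = 0.874988
E₀ = V₀·N(d₁) − D·e^(−rT)·N(d₂)
   = 432.7132·0.882023 − 321.7147·0.874988·0.769753 = 164.980267

E0=164.9803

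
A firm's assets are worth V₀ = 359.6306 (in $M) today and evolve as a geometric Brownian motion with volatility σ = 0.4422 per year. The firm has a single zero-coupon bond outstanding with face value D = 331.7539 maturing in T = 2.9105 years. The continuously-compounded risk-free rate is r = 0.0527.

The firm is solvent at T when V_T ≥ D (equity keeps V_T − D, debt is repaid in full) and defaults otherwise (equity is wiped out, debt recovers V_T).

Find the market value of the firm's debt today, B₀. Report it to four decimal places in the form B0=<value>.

B0=223.1270

d₁ = [ln(V₀/D) + (r + σ²/2)T] / (σ√T)
   = [ln(359.6306/331.7539) + (0.0527 + 0.5·0.4422²)·2.9105] / (0.4422·√2.9105)
   = [0.080684 + 0.437944] / 0.754401 = 0.687470
d₂ = d₁ − σ√T = 0.687470 − 0.754401 = -0.066932
N(d₁) = 0.754107,  N(d₂) = 0.473318,  e^(−rT) = 0.857801
E₀ = V₀·N(d₁) − D·e^(−rT)·N(d₂)
   = 359.6306·0.754107 − 331.7539·0.857801·0.473318 = 136.503558
B₀ = V₀ − E₀ = 359.6306 − 136.503558 = 223.127042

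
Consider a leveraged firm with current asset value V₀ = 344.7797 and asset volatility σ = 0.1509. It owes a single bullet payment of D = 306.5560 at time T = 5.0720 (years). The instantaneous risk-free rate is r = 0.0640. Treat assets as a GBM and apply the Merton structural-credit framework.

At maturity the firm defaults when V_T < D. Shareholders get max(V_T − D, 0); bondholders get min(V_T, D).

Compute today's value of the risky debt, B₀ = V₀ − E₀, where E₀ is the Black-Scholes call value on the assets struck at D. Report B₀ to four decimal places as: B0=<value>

d₁ = [ln(V₀/D) + (r + σ²/2)T] / (σ√T)
   = [ln(344.7797/306.5560) + (0.0640 + 0.5·0.1509²)·5.0720] / (0.1509·√5.0720)
   = [0.117505 + 0.382355] / 0.339843 = 1.470854
d₂ = d₁ − σ√T = 1.470854 − 0.339843 = 1.131010
N(d₁) = 0.929335,  N(d₂) = 0.870975,  e^(−rT) = 0.722811
E₀ = V₀·N(d₁) − D·e^(−rT)·N(d₂)
   = 344.7797·0.929335 − 306.5560·0.722811·0.870975 = 127.423480
B₀ = V₀ − E₀ = 344.7797 − 127.423480 = 217.356220

B0=217.3562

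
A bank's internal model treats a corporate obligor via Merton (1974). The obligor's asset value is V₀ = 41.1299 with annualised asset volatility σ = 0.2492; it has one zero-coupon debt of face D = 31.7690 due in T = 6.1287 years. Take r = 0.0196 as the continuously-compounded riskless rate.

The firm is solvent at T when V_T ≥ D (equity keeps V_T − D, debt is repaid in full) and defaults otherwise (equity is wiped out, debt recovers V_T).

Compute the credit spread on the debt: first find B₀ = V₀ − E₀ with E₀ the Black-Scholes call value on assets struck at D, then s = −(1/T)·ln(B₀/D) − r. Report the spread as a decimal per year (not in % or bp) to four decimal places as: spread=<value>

d₁ = [ln(V₀/D) + (r + σ²/2)T] / (σ√T)
   = [ln(41.1299/31.7690) + (0.0196 + 0.5·0.2492²)·6.1287] / (0.2492·√6.1287)
   = [0.258244 + 0.310421] / 0.616925 = 0.921774
d₂ = d₁ − σ√T = 0.921774 − 0.616925 = 0.304849
N(d₁) = 0.821677,  N(d₂) = 0.619759,  e^(−rT) = 0.886812
E₀ = V₀·N(d₁) − D·e^(−rT)·N(d₂)
   = 41.1299·0.821677 − 31.7690·0.886812·0.619759 = 16.334922
B₀ = V₀ − E₀ = 41.1299 − 16.334922 = 24.794978
spread = −(1/T)·ln(B₀/D) − r = −(1/6.1287)·ln(24.794978/31.7690) − 0.0196 = 0.02084085

spread=0.0208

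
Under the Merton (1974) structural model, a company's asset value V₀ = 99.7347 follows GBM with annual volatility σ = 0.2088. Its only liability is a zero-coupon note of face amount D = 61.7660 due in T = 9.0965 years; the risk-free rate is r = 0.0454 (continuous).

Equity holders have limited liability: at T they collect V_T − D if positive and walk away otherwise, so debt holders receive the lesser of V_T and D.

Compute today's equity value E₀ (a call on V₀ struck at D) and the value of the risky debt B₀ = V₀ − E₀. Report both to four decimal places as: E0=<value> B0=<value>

d₁ = [ln(V₀/D) + (r + σ²/2)T] / (σ√T)
   = [ln(99.7347/61.7660) + (0.0454 + 0.5·0.2088²)·9.0965] / (0.2088·√9.0965)
   = [0.479161 + 0.611273] / 0.629749 = 1.731536
d₂ = d₁ − σ√T = 1.731536 − 0.629749 = 1.101787
N(d₁) = 0.958322,  N(d₂) = 0.864723,  e^(−rT) = 0.661675
E₀ = V₀·N(d₁) − D·e^(−rT)·N(d₂)
   = 99.7347·0.958322 − 61.7660·0.661675·0.864723 = 60.237586
B₀ = V₀ − E₀ = 99.7347 − 60.237586 = 39.497114

E0=60.2376 B0=39.4971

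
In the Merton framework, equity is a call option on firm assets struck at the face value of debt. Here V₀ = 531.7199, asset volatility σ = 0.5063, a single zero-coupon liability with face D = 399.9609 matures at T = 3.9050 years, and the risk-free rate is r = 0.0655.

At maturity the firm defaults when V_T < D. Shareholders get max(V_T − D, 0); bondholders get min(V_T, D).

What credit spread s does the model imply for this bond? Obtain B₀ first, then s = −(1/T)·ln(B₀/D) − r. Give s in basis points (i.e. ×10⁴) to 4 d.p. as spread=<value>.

spread=663.1144

d₁ = [ln(V₀/D) + (r + σ²/2)T] / (σ√T)
   = [ln(531.7199/399.9609) + (0.0655 + 0.5·0.5063²)·3.9050] / (0.5063·√3.9050)
   = [0.284750 + 0.756281] / 1.000503 = 1.040507
d₂ = d₁ − σ√T = 1.040507 − 1.000503 = 0.040004
N(d₁) = 0.850948,  N(d₂) = 0.515955,  e^(−rT) = 0.774314
E₀ = V₀·N(d₁) − D·e^(−rT)·N(d₂)
   = 531.7199·0.850948 − 399.9609·0.774314·0.515955 = 292.676981
B₀ = V₀ − E₀ = 531.7199 − 292.676981 = 239.042919
spread = −(1/T)·ln(B₀/D) − r = −(1/3.9050)·ln(239.042919/399.9609) − 0.0655 = 0.06631144
in basis points: 0.06631144 × 10⁴ = 663.1144 bp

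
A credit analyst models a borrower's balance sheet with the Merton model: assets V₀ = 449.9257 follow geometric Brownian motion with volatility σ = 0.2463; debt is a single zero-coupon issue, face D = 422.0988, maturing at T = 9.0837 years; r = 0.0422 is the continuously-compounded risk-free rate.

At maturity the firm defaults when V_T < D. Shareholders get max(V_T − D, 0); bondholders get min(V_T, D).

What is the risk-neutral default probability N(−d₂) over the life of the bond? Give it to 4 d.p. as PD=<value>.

PD=0.4086

d₁ = [ln(V₀/D) + (r + σ²/2)T] / (σ√T)
   = [ln(449.9257/422.0988) + (0.0422 + 0.5·0.2463²)·9.0837] / (0.2463·√9.0837)
   = [0.063843 + 0.658858] / 0.742328 = 0.973560
d₂ = d₁ − σ√T = 0.973560 − 0.742328 = 0.231232
risk-neutral PD = N(−d₂) = N(-0.231232) = 0.408567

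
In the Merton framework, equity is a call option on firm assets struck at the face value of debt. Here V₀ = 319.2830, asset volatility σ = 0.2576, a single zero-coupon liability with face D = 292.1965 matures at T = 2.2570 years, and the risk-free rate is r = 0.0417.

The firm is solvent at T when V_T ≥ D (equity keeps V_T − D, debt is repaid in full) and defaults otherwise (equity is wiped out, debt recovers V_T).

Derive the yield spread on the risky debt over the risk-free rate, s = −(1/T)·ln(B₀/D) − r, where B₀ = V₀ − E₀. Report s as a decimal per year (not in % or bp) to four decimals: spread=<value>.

d₁ = [ln(V₀/D) + (r + σ²/2)T] / (σ√T)
   = [ln(319.2830/292.1965) + (0.0417 + 0.5·0.2576²)·2.2570] / (0.2576·√2.2570)
   = [0.088651 + 0.169002] / 0.387001 = 0.665769
d₂ = d₁ − σ√T = 0.665769 − 0.387001 = 0.278768
N(d₁) = 0.747221,  N(d₂) = 0.609789,  e^(−rT) = 0.910176
E₀ = V₀·N(d₁) − D·e^(−rT)·N(d₂)
   = 319.2830·0.747221 − 292.1965·0.910176·0.609789 = 76.401321
B₀ = V₀ − E₀ = 319.2830 − 76.401321 = 242.881679
spread = −(1/T)·ln(B₀/D) − r = −(1/2.2570)·ln(242.881679/292.1965) − 0.0417 = 0.04020169

spread=0.0402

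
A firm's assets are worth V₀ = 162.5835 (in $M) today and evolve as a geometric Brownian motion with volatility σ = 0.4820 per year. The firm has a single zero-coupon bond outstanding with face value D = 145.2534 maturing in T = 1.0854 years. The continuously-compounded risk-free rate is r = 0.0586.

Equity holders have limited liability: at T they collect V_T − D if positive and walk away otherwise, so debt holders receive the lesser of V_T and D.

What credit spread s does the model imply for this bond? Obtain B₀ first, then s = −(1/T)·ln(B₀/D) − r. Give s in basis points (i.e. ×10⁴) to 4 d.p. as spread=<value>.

d₁ = [ln(V₀/D) + (r + σ²/2)T] / (σ√T)
   = [ln(162.5835/145.2534) + (0.0586 + 0.5·0.4820²)·1.0854] / (0.4820·√1.0854)
   = [0.112712 + 0.189687] / 0.502160 = 0.602196
d₂ = d₁ − σ√T = 0.602196 − 0.502160 = 0.100036
N(d₁) = 0.726478,  N(d₂) = 0.539842,  e^(−rT) = 0.938376
E₀ = V₀·N(d₁) − D·e^(−rT)·N(d₂)
   = 162.5835·0.726478 − 145.2534·0.938376·0.539842 = 44.531617
B₀ = V₀ − E₀ = 162.5835 − 44.531617 = 118.051883
spread = −(1/T)·ln(B₀/D) − r = −(1/1.0854)·ln(118.051883/145.2534) − 0.0586 = 0.13244071
in basis points: 0.13244071 × 10⁴ = 1324.4071 bp

spread=1324.4071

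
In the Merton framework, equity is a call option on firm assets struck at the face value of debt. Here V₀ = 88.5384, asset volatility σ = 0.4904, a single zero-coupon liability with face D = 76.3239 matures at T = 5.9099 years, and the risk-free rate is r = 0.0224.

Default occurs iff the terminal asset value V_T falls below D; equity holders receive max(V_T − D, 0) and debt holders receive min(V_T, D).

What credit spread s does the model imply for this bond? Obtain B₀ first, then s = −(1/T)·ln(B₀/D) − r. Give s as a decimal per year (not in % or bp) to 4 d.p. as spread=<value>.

d₁ = [ln(V₀/D) + (r + σ²/2)T] / (σ√T)
   = [ln(88.5384/76.3239) + (0.0224 + 0.5·0.4904²)·5.9099] / (0.4904·√5.9099)
   = [0.148450 + 0.843024] / 1.192176 = 0.831651
d₂ = d₁ − σ√T = 0.831651 − 1.192176 = -0.360526
N(d₁) = 0.797197,  N(d₂) = 0.359227,  e^(−rT) = 0.876007
E₀ = V₀·N(d₁) − D·e^(−rT)·N(d₂)
   = 88.5384·0.797197 − 76.3239·0.876007·0.359227 = 46.564539
B₀ = V₀ − E₀ = 88.5384 − 46.564539 = 41.973861
spread = −(1/T)·ln(B₀/D) − r = −(1/5.9099)·ln(41.973861/76.3239) − 0.0224 = 0.07877583

spread=0.0788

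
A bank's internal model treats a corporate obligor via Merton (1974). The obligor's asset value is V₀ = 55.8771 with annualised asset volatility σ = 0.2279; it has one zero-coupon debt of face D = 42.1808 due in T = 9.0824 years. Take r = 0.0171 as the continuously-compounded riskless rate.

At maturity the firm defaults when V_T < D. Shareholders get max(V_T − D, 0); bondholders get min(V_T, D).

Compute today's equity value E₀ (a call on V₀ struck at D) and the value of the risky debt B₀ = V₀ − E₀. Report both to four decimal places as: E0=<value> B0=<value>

E0=24.5182 B0=31.3589

d₁ = [ln(V₀/D) + (r + σ²/2)T] / (σ√T)
   = [ln(55.8771/42.1808) + (0.0171 + 0.5·0.2279²)·9.0824] / (0.2279·√9.0824)
   = [0.281189 + 0.391172] / 0.686823 = 0.978944
d₂ = d₁ − σ√T = 0.978944 − 0.686823 = 0.292122
N(d₁) = 0.836196,  N(d₂) = 0.614903,  e^(−rT) = 0.856151
E₀ = V₀·N(d₁) − D·e^(−rT)·N(d₂)
   = 55.8771·0.836196 − 42.1808·0.856151·0.614903 = 24.518152
B₀ = V₀ − E₀ = 55.8771 − 24.518152 = 31.358948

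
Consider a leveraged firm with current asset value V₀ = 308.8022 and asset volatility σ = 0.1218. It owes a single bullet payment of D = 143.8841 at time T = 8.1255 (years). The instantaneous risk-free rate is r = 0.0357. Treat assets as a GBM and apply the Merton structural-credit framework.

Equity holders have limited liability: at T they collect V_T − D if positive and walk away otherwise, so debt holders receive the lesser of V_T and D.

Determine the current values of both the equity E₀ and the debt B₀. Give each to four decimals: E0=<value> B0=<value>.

d₁ = [ln(V₀/D) + (r + σ²/2)T] / (σ√T)
   = [ln(308.8022/143.8841) + (0.0357 + 0.5·0.1218²)·8.1255] / (0.1218·√8.1255)
   = [0.763693 + 0.350352] / 0.347194 = 3.208710
d₂ = d₁ − σ√T = 3.208710 − 0.347194 = 2.861516
N(d₁) = 0.999333,  N(d₂) = 0.997892,  e^(−rT) = 0.748203
E₀ = V₀·N(d₁) − D·e^(−rT)·N(d₂)
   = 308.8022·0.999333 − 143.8841·0.748203·0.997892 = 201.168701
B₀ = V₀ − E₀ = 308.8022 − 201.168701 = 107.633499

E0=201.1687 B0=107.6335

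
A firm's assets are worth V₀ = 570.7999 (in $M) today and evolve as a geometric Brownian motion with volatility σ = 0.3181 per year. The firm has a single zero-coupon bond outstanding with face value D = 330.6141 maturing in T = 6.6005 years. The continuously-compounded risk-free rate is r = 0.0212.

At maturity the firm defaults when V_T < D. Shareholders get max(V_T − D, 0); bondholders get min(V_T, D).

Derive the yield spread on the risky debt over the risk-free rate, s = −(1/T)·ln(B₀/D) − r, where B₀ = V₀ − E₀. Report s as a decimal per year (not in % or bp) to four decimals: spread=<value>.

d₁ = [ln(V₀/D) + (r + σ²/2)T] / (σ√T)
   = [ln(570.7999/330.6141) + (0.0212 + 0.5·0.3181²)·6.6005] / (0.3181·√6.6005)
   = [0.546087 + 0.473875] / 0.817245 = 1.248050
d₂ = d₁ − σ√T = 1.248050 − 0.817245 = 0.430805
N(d₁) = 0.893994,  N(d₂) = 0.666695,  e^(−rT) = 0.869419
E₀ = V₀·N(d₁) − D·e^(−rT)·N(d₂)
   = 570.7999·0.893994 − 330.6141·0.869419·0.666695 = 318.655290
B₀ = V₀ − E₀ = 570.7999 − 318.655290 = 252.144610
spread = −(1/T)·ln(B₀/D) − r = −(1/6.6005)·ln(252.144610/330.6141) − 0.0212 = 0.01984978

spread=0.0198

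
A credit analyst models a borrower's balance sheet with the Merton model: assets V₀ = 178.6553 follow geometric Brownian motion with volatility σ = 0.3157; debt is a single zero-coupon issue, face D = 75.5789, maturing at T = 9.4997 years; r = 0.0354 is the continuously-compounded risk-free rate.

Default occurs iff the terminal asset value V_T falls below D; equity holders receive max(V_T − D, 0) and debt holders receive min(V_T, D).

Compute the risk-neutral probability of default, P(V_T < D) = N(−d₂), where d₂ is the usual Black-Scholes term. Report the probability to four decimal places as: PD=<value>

d₁ = [ln(V₀/D) + (r + σ²/2)T] / (σ√T)
   = [ln(178.6553/75.5789) + (0.0354 + 0.5·0.3157²)·9.4997] / (0.3157·√9.4997)
   = [0.860281 + 0.809690] / 0.973037 = 1.716246
d₂ = d₁ − σ√T = 1.716246 − 0.973037 = 0.743208
risk-neutral PD = N(−d₂) = N(-0.743208) = 0.228678

PD=0.2287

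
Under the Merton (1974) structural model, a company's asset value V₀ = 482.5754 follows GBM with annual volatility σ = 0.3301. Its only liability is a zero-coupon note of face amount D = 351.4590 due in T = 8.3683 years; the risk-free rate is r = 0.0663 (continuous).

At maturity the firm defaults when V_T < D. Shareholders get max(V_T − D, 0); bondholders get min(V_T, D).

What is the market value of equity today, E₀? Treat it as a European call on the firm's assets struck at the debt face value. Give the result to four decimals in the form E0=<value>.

E0=308.0241

d₁ = [ln(V₀/D) + (r + σ²/2)T] / (σ√T)
   = [ln(482.5754/351.4590) + (0.0663 + 0.5·0.3301²)·8.3683] / (0.3301·√8.3683)
   = [0.317044 + 1.010748] / 0.954914 = 1.390484
d₂ = d₁ − σ√T = 1.390484 − 0.954914 = 0.435571
N(d₁) = 0.917809,  N(d₂) = 0.668426,  e^(−rT) = 0.574177
E₀ = V₀·N(d₁) − D·e^(−rT)·N(d₂)
   = 482.5754·0.917809 − 351.4590·0.574177·0.668426 = 308.024061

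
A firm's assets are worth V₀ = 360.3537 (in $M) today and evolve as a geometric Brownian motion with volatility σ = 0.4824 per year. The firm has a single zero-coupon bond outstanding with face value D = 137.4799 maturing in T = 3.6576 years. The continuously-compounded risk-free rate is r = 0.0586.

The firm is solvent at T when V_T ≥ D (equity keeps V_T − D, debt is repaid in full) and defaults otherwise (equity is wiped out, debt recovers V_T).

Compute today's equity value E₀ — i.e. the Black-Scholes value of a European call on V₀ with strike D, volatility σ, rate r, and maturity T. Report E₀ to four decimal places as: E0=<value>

E0=257.5986

d₁ = [ln(V₀/D) + (r + σ²/2)T] / (σ√T)
   = [ln(360.3537/137.4799) + (0.0586 + 0.5·0.4824²)·3.6576] / (0.4824·√3.6576)
   = [0.963608 + 0.639915] / 0.922583 = 1.738080
d₂ = d₁ − σ√T = 1.738080 − 0.922583 = 0.815498
N(d₁) = 0.958902,  N(d₂) = 0.792606,  e^(−rT) = 0.807078
E₀ = V₀·N(d₁) − D·e^(−rT)·N(d₂)
   = 360.3537·0.958902 − 137.4799·0.807078·0.792606 = 257.598594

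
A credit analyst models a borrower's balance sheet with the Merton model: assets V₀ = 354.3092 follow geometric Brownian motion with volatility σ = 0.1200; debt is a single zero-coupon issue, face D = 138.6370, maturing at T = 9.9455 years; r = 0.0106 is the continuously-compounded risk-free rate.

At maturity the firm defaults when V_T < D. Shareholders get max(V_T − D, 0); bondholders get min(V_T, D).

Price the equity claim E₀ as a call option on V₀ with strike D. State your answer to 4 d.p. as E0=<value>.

d₁ = [ln(V₀/D) + (r + σ²/2)T] / (σ√T)
   = [ln(354.3092/138.6370) + (0.0106 + 0.5·0.1200²)·9.9455] / (0.1200·√9.9455)
   = [0.938311 + 0.177030] / 0.378438 = 2.947223
d₂ = d₁ − σ√T = 2.947223 − 0.378438 = 2.568786
N(d₁) = 0.998397,  N(d₂) = 0.994897,  e^(−rT) = 0.899944
E₀ = V₀·N(d₁) − D·e^(−rT)·N(d₂)
   = 354.3092·0.998397 − 138.6370·0.899944·0.994897 = 229.612229

E0=229.6122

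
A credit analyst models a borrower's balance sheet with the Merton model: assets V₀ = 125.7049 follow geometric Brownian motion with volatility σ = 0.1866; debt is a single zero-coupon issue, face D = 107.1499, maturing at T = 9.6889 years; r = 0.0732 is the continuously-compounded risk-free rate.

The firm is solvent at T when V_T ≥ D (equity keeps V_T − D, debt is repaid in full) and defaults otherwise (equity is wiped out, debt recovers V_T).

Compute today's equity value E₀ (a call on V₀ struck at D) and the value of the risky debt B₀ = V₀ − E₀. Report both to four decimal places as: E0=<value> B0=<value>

E0=74.3410 B0=51.3639

d₁ = [ln(V₀/D) + (r + σ²/2)T] / (σ√T)
   = [ln(125.7049/107.1499) + (0.0732 + 0.5·0.1866²)·9.6889] / (0.1866·√9.6889)
   = [0.159708 + 0.877909] / 0.580830 = 1.786440
d₂ = d₁ − σ√T = 1.786440 − 0.580830 = 1.205610
N(d₁) = 0.962986,  N(d₂) = 0.886016,  e^(−rT) = 0.492024
E₀ = V₀·N(d₁) − D·e^(−rT)·N(d₂)
   = 125.7049·0.962986 − 107.1499·0.492024·0.886016 = 74.340988
B₀ = V₀ − E₀ = 125.7049 − 74.340988 = 51.363912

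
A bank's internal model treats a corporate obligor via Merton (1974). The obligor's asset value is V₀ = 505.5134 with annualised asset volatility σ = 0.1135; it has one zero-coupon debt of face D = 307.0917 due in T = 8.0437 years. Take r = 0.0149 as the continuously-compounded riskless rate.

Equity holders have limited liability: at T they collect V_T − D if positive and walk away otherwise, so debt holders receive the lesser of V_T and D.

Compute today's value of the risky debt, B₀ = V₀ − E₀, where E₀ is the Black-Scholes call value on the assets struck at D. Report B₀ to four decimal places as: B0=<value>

B0=271.1679

d₁ = [ln(V₀/D) + (r + σ²/2)T] / (σ√T)
   = [ln(505.5134/307.0917) + (0.0149 + 0.5·0.1135²)·8.0437] / (0.1135·√8.0437)
   = [0.498428 + 0.171662] / 0.321902 = 2.081657
d₂ = d₁ − σ√T = 2.081657 − 0.321902 = 1.759755
N(d₁) = 0.981313,  N(d₂) = 0.960775,  e^(−rT) = 0.887052
E₀ = V₀·N(d₁) − D·e^(−rT)·N(d₂)
   = 505.5134·0.981313 − 307.0917·0.887052·0.960775 = 234.345522
B₀ = V₀ − E₀ = 505.5134 − 234.345522 = 271.167878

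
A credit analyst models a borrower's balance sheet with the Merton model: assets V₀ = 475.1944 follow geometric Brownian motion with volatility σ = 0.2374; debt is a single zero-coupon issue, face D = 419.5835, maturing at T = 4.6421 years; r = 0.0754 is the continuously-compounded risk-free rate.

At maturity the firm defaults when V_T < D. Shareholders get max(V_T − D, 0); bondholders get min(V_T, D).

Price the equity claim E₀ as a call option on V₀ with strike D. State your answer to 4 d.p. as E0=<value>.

d₁ = [ln(V₀/D) + (r + σ²/2)T] / (σ√T)
   = [ln(475.1944/419.5835) + (0.0754 + 0.5·0.2374²)·4.6421] / (0.2374·√4.6421)
   = [0.124461 + 0.480826] / 0.511491 = 1.183378
d₂ = d₁ − σ√T = 1.183378 − 0.511491 = 0.671887
N(d₁) = 0.881670,  N(d₂) = 0.749172,  e^(−rT) = 0.704678
E₀ = V₀·N(d₁) − D·e^(−rT)·N(d₂)
   = 475.1944·0.881670 − 419.5835·0.704678·0.749172 = 197.456113

E0=197.4561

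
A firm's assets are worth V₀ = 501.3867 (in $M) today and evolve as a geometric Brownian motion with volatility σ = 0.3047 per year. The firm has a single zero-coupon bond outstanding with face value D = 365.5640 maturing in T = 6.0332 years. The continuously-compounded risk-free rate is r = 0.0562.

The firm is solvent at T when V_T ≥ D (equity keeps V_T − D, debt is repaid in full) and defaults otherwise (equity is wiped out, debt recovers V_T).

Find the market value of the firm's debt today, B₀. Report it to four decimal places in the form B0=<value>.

d₁ = [ln(V₀/D) + (r + σ²/2)T] / (σ√T)
   = [ln(501.3867/365.5640) + (0.0562 + 0.5·0.3047²)·6.0332] / (0.3047·√6.0332)
   = [0.315936 + 0.619133] / 0.748422 = 1.249389
d₂ = d₁ − σ√T = 1.249389 − 0.748422 = 0.500967
N(d₁) = 0.894239,  N(d₂) = 0.691803,  e^(−rT) = 0.712436
E₀ = V₀·N(d₁) − D·e^(−rT)·N(d₂)
   = 501.3867·0.894239 − 365.5640·0.712436·0.691803 = 268.185625
B₀ = V₀ − E₀ = 501.3867 − 268.185625 = 233.201075

B0=233.2011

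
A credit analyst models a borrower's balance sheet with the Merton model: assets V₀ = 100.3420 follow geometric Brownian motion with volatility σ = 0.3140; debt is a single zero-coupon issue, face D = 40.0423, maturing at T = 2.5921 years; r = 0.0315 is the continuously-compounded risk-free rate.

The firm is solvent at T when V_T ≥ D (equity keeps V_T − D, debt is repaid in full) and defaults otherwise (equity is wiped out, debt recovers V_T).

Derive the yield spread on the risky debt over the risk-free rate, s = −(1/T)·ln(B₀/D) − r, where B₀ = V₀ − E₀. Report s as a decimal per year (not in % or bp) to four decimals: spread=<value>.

spread=0.0028

d₁ = [ln(V₀/D) + (r + σ²/2)T] / (σ√T)
   = [ln(100.3420/40.0423) + (0.0315 + 0.5·0.3140²)·2.5921] / (0.3140·√2.5921)
   = [0.918648 + 0.209436] / 0.505540 = 2.231444
d₂ = d₁ − σ√T = 2.231444 − 0.505540 = 1.725904
N(d₁) = 0.987174,  N(d₂) = 0.957818,  e^(−rT) = 0.921593
E₀ = V₀·N(d₁) − D·e^(−rT)·N(d₂)
   = 100.3420·0.987174 − 40.0423·0.921593·0.957818 = 63.708951
B₀ = V₀ − E₀ = 100.3420 − 63.708951 = 36.633049
spread = −(1/T)·ln(B₀/D) − r = −(1/2.5921)·ln(36.633049/40.0423) − 0.0315 = 0.00282953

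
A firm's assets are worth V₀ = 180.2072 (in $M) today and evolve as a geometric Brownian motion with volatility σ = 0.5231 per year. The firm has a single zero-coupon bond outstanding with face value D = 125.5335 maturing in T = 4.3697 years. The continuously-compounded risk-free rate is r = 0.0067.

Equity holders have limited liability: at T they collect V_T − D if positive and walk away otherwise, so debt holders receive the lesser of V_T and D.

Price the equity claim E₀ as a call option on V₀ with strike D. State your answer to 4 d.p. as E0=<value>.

E0=95.4345

d₁ = [ln(V₀/D) + (r + σ²/2)T] / (σ√T)
   = [ln(180.2072/125.5335) + (0.0067 + 0.5·0.5231²)·4.3697] / (0.5231·√4.3697)
   = [0.361535 + 0.627125] / 1.093479 = 0.904142
d₂ = d₁ − σ√T = 0.904142 − 1.093479 = -0.189338
N(d₁) = 0.817040,  N(d₂) = 0.424914,  e^(−rT) = 0.971147
E₀ = V₀·N(d₁) − D·e^(−rT)·N(d₂)
   = 180.2072·0.817040 − 125.5335·0.971147·0.424914 = 95.434530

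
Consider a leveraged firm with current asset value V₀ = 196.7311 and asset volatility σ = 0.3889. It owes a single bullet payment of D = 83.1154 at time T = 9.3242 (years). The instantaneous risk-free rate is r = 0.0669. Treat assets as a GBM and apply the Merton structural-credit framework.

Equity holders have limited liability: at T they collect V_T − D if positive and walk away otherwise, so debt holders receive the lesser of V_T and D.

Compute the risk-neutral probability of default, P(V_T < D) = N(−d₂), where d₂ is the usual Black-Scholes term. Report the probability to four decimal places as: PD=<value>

d₁ = [ln(V₀/D) + (r + σ²/2)T] / (σ√T)
   = [ln(196.7311/83.1154) + (0.0669 + 0.5·0.3889²)·9.3242] / (0.3889·√9.3242)
   = [0.861608 + 1.328900] / 1.187528 = 1.844595
d₂ = d₁ − σ√T = 1.844595 − 1.187528 = 0.657067
risk-neutral PD = N(−d₂) = N(-0.657067) = 0.255569

PD=0.2556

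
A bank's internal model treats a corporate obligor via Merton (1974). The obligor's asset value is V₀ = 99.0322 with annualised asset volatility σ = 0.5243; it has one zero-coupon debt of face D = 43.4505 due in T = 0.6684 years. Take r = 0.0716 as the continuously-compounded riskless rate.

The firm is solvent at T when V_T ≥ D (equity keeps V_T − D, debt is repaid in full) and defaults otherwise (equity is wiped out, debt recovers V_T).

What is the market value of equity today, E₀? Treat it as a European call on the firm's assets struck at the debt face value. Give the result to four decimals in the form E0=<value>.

d₁ = [ln(V₀/D) + (r + σ²/2)T] / (σ√T)
   = [ln(99.0322/43.4505) + (0.0716 + 0.5·0.5243²)·0.6684] / (0.5243·√0.6684)
   = [0.823823 + 0.139726] / 0.428645 = 2.247892
d₂ = d₁ − σ√T = 2.247892 − 0.428645 = 1.819247
N(d₁) = 0.987708,  N(d₂) = 0.965563,  e^(−rT) = 0.953270
E₀ = V₀·N(d₁) − D·e^(−rT)·N(d₂)
   = 99.0322·0.987708 − 43.4505·0.953270·0.965563 = 57.821276

E0=57.8213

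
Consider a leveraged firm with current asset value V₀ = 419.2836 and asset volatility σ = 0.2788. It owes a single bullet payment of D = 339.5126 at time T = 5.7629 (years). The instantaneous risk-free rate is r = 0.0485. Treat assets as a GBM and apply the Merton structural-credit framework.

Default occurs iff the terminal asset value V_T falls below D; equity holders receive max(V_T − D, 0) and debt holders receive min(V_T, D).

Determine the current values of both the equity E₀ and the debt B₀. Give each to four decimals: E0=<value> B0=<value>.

d₁ = [ln(V₀/D) + (r + σ²/2)T] / (σ√T)
   = [ln(419.2836/339.5126) + (0.0485 + 0.5·0.2788²)·5.7629] / (0.2788·√5.7629)
   = [0.211036 + 0.503474] / 0.669288 = 1.067568
d₂ = d₁ − σ√T = 1.067568 − 0.669288 = 0.398279
N(d₁) = 0.857142,  N(d₂) = 0.654788,  e^(−rT) = 0.756161
E₀ = V₀·N(d₁) − D·e^(−rT)·N(d₂)
   = 419.2836·0.857142 − 339.5126·0.756161·0.654788 = 191.284439
B₀ = V₀ − E₀ = 419.2836 − 191.284439 = 227.999161

E0=191.2844 B0=227.9992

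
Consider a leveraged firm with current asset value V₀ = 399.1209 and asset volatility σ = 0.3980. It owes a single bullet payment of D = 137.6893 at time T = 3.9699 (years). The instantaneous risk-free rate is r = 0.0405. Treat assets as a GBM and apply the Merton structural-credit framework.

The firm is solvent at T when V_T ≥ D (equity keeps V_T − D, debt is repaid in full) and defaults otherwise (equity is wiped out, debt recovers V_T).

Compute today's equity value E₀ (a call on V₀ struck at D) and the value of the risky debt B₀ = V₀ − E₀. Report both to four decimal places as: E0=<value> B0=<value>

d₁ = [ln(V₀/D) + (r + σ²/2)T] / (σ√T)
   = [ln(399.1209/137.6893) + (0.0405 + 0.5·0.3980²)·3.9699] / (0.3980·√3.9699)
   = [1.064265 + 0.475205] / 0.792999 = 1.941325
d₂ = d₁ − σ√T = 1.941325 − 0.792999 = 1.148326
N(d₁) = 0.973891,  N(d₂) = 0.874583,  e^(−rT) = 0.851479
E₀ = V₀·N(d₁) − D·e^(−rT)·N(d₂)
   = 399.1209·0.973891 − 137.6893·0.851479·0.874583 = 286.164426
B₀ = V₀ − E₀ = 399.1209 − 286.164426 = 112.956474

E0=286.1644 B0=112.9565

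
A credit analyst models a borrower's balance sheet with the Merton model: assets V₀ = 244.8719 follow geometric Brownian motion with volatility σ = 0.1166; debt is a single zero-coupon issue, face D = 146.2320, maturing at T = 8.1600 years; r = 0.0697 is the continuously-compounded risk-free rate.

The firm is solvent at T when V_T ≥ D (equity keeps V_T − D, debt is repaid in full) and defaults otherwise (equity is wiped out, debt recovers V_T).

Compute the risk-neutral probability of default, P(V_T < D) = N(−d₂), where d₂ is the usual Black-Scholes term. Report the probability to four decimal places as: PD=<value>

PD=0.0010

d₁ = [ln(V₀/D) + (r + σ²/2)T] / (σ√T)
   = [ln(244.8719/146.2320) + (0.0697 + 0.5·0.1166²)·8.1600] / (0.1166·√8.1600)
   = [0.515541 + 0.624222] / 0.333076 = 3.421928
d₂ = d₁ − σ√T = 3.421928 − 0.333076 = 3.088851
risk-neutral PD = N(−d₂) = N(-3.088851) = 0.001005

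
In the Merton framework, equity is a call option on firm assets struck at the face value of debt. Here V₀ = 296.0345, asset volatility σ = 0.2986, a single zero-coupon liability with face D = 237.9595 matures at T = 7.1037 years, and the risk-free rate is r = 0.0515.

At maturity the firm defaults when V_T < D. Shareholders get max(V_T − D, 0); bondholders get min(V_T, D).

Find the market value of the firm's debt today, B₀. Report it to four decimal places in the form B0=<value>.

d₁ = [ln(V₀/D) + (r + σ²/2)T] / (σ√T)
   = [ln(296.0345/237.9595) + (0.0515 + 0.5·0.2986²)·7.1037] / (0.2986·√7.1037)
   = [0.218376 + 0.682530] / 0.795852 = 1.132002
d₂ = d₁ − σ√T = 1.132002 − 0.795852 = 0.336151
N(d₁) = 0.871183,  N(d₂) = 0.631621,  e^(−rT) = 0.693613
E₀ = V₀·N(d₁) − D·e^(−rT)·N(d₂)
   = 296.0345·0.871183 − 237.9595·0.693613·0.631621 = 153.649998
B₀ = V₀ − E₀ = 296.0345 − 153.649998 = 142.384502

B0=142.3845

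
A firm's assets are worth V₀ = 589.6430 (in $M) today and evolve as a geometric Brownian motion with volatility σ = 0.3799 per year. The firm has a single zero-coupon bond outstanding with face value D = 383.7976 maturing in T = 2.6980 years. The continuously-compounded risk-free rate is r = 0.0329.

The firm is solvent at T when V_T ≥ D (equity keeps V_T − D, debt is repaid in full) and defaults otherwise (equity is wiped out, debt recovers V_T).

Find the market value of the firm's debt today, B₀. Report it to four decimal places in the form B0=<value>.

B0=319.7787

d₁ = [ln(V₀/D) + (r + σ²/2)T] / (σ√T)
   = [ln(589.6430/383.7976) + (0.0329 + 0.5·0.3799²)·2.6980] / (0.3799·√2.6980)
   = [0.429402 + 0.283457] / 0.624008 = 1.142388
d₂ = d₁ − σ√T = 1.142388 − 0.624008 = 0.518380
N(d₁) = 0.873354,  N(d₂) = 0.697903,  e^(−rT) = 0.915061
E₀ = V₀·N(d₁) − D·e^(−rT)·N(d₂)
   = 589.6430·0.873354 − 383.7976·0.915061·0.697903 = 269.864342
B₀ = V₀ − E₀ = 589.6430 − 269.864342 = 319.778658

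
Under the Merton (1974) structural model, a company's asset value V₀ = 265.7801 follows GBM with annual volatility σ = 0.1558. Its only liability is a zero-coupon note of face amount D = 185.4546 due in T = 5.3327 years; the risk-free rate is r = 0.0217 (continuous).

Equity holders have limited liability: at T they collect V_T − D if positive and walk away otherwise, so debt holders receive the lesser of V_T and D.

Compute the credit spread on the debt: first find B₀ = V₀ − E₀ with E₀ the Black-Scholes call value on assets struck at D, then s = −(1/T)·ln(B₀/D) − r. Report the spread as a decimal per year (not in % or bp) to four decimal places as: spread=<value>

d₁ = [ln(V₀/D) + (r + σ²/2)T] / (σ√T)
   = [ln(265.7801/185.4546) + (0.0217 + 0.5·0.1558²)·5.3327] / (0.1558·√5.3327)
   = [0.359859 + 0.180442] / 0.359783 = 1.501739
d₂ = d₁ − σ√T = 1.501739 − 0.359783 = 1.141956
N(d₁) = 0.933418,  N(d₂) = 0.873264,  e^(−rT) = 0.890725
E₀ = V₀·N(d₁) − D·e^(−rT)·N(d₂)
   = 265.7801·0.933418 − 185.4546·0.890725·0.873264 = 103.830254
B₀ = V₀ − E₀ = 265.7801 − 103.830254 = 161.949846
spread = −(1/T)·ln(B₀/D) − r = −(1/5.3327)·ln(161.949846/185.4546) − 0.0217 = 0.00371366

spread=0.0037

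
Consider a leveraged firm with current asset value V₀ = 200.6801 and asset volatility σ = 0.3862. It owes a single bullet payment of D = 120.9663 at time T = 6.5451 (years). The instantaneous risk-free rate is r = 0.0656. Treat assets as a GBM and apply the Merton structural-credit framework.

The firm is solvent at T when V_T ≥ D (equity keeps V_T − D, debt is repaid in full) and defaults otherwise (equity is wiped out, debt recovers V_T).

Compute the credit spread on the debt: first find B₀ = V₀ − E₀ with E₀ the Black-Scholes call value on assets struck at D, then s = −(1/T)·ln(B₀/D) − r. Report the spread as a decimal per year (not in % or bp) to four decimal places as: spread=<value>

spread=0.0221

d₁ = [ln(V₀/D) + (r + σ²/2)T] / (σ√T)
   = [ln(200.6801/120.9663) + (0.0656 + 0.5·0.3862²)·6.5451] / (0.3862·√6.5451)
   = [0.506200 + 0.917461] / 0.988031 = 1.440908
d₂ = d₁ − σ√T = 1.440908 − 0.988031 = 0.452877
N(d₁) = 0.925195,  N(d₂) = 0.674681,  e^(−rT) = 0.650926
E₀ = V₀·N(d₁) − D·e^(−rT)·N(d₂)
   = 200.6801·0.925195 − 120.9663·0.650926·0.674681 = 132.543624
B₀ = V₀ − E₀ = 200.6801 − 132.543624 = 68.136476
spread = −(1/T)·ln(B₀/D) − r = −(1/6.5451)·ln(68.136476/120.9663) − 0.0656 = 0.02209909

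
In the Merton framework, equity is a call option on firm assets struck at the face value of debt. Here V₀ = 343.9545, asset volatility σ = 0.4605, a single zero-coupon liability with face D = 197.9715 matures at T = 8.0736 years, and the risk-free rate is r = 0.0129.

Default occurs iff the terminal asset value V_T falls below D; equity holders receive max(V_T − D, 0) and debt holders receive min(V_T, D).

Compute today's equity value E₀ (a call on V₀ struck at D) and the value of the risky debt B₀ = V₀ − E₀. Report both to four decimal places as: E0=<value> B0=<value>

E0=222.9727 B0=120.9818

d₁ = [ln(V₀/D) + (r + σ²/2)T] / (σ√T)
   = [ln(343.9545/197.9715) + (0.0129 + 0.5·0.4605²)·8.0736] / (0.4605·√8.0736)
   = [0.552386 + 0.960194] / 1.308468 = 1.155993
d₂ = d₁ − σ√T = 1.155993 − 1.308468 = -0.152475
N(d₁) = 0.876158,  N(d₂) = 0.439406,  e^(−rT) = 0.901091
E₀ = V₀·N(d₁) − D·e^(−rT)·N(d₂)
   = 343.9545·0.876158 − 197.9715·0.901091·0.439406 = 222.972734
B₀ = V₀ − E₀ = 343.9545 − 222.972734 = 120.981766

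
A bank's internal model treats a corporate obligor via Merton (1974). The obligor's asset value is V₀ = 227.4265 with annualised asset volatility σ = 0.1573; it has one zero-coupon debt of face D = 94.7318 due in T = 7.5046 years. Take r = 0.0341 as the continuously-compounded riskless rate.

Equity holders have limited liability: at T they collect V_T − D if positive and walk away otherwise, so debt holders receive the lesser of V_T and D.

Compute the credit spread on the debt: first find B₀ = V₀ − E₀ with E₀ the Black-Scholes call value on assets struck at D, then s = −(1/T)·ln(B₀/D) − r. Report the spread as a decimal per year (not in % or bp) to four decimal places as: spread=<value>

d₁ = [ln(V₀/D) + (r + σ²/2)T] / (σ√T)
   = [ln(227.4265/94.7318) + (0.0341 + 0.5·0.1573²)·7.5046] / (0.1573·√7.5046)
   = [0.875777 + 0.348751] / 0.430916 = 2.841688
d₂ = d₁ − σ√T = 2.841688 − 0.430916 = 2.410772
N(d₁) = 0.997756,  N(d₂) = 0.992041,  e^(−rT) = 0.774214
E₀ = V₀·N(d₁) − D·e^(−rT)·N(d₂)
   = 227.4265·0.997756 − 94.7318·0.774214·0.992041 = 154.157278
B₀ = V₀ − E₀ = 227.4265 − 154.157278 = 73.269222
spread = −(1/T)·ln(B₀/D) − r = −(1/7.5046)·ln(73.269222/94.7318) − 0.0341 = 0.00013355

spread=0.0001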